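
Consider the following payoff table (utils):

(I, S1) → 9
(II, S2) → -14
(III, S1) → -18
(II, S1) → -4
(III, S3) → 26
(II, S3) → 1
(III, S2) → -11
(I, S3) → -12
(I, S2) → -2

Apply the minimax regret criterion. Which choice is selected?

Column bests: S1=9, S2=-2, S3=26.
I regrets: 0, 0, 38 → max 38
II regrets: 13, 12, 25 → max 25
III regrets: 27, 9, 0 → max 27
Smallest max regret = 25 → II.

II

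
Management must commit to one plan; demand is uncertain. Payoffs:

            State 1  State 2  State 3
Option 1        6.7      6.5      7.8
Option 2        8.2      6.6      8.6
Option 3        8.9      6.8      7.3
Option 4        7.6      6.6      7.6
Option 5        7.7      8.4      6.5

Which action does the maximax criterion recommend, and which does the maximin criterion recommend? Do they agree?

maximax → Option 3; maximin → Option 3 (agree)

Row maxima: Option 1=7.8, Option 2=8.6, Option 3=8.9, Option 4=7.6, Option 5=8.4
Best best-case = 8.9 → Option 3.
Row minima: Option 1=6.5, Option 2=6.6, Option 3=6.8, Option 4=6.6, Option 5=6.5
Best worst-case = 6.8 → Option 3.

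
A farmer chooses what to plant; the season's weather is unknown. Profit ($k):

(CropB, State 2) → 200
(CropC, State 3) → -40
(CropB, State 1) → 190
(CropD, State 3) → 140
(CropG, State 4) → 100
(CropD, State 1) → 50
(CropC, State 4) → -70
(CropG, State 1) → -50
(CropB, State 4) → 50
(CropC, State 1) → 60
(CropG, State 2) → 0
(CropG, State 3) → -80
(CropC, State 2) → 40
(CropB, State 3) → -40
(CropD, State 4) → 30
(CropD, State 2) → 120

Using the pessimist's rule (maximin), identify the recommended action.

CropD

Row minima: CropC=-70, CropG=-80, CropD=30, CropB=-40
Best worst-case = 30 → CropD.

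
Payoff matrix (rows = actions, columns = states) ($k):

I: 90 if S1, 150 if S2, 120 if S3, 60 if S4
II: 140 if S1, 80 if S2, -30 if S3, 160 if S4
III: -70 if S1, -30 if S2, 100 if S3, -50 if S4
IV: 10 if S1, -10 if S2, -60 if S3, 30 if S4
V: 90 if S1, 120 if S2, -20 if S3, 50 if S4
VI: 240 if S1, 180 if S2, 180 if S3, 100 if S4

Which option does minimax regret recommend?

Column bests: S1=240, S2=180, S3=180, S4=160.
I regrets: 150, 30, 60, 100 → max 150
II regrets: 100, 100, 210, 0 → max 210
III regrets: 310, 210, 80, 210 → max 310
IV regrets: 230, 190, 240, 130 → max 240
V regrets: 150, 60, 200, 110 → max 200
VI regrets: 0, 0, 0, 60 → max 60
Smallest max regret = 60 → VI.

VI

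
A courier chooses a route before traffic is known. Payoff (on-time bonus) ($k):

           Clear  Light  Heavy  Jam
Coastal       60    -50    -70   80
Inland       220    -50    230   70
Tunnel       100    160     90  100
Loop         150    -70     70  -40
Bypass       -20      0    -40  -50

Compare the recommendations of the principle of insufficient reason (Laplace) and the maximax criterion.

laplace → Inland; maximax → Inland (agree)

Row averages: Coastal=5, Inland=117.5, Tunnel=112.5, Loop=27.5, Bypass=-27.5
Highest average = 117.5 → Inland.
Row maxima: Coastal=80, Inland=230, Tunnel=160, Loop=150, Bypass=0
Best best-case = 230 → Inland.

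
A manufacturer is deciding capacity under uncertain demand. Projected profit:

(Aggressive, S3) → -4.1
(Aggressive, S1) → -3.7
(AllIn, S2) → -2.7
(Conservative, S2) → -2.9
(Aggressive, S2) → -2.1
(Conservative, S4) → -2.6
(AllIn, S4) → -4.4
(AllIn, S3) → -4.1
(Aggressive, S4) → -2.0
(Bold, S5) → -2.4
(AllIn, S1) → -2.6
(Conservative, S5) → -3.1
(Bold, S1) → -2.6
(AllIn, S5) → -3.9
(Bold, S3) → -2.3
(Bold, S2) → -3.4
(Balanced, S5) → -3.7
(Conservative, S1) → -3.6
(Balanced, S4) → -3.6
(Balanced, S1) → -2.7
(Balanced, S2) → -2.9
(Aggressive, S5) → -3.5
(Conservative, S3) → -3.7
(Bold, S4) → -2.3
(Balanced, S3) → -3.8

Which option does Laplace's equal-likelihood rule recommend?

Bold

Row averages: Conservative=-3.18, Balanced=-3.34, Aggressive=-3.08, Bold=-2.6, AllIn=-3.54
Highest average = -2.6 → Bold.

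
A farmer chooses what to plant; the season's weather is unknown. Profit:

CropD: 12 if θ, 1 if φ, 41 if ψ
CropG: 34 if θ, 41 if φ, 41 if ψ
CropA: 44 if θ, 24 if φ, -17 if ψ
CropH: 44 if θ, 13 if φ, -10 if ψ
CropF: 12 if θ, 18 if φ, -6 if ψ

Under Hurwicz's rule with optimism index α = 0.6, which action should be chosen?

CropD: 0.6·41 + 0.4·1 = 25
CropG: 0.6·41 + 0.4·34 = 38.2
CropA: 0.6·44 + 0.4·(-17) = 19.6
CropH: 0.6·44 + 0.4·(-10) = 22.4
CropF: 0.6·18 + 0.4·(-6) = 8.4
Highest Hurwicz score = 38.2 → CropG.

CropG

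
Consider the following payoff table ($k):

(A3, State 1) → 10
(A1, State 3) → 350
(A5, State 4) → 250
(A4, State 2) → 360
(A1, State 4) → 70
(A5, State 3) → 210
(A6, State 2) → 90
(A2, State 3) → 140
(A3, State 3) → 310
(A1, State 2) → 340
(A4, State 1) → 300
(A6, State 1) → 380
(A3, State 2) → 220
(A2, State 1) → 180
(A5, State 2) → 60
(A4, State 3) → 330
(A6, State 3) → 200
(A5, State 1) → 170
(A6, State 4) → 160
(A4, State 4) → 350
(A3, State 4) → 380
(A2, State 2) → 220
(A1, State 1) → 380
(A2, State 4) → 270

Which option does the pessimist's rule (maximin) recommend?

Row minima: A1=70, A2=140, A3=10, A4=300, A5=60, A6=90
Best worst-case = 300 → A4.

A4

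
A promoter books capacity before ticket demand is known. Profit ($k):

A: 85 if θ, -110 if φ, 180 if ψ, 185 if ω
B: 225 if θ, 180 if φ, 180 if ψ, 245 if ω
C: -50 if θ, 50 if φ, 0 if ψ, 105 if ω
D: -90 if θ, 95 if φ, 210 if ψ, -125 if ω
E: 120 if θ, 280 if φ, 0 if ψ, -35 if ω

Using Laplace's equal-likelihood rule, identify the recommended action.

B

Row averages: A=85, B=207.5, C=26.25, D=22.5, E=91.25
Highest average = 207.5 → B.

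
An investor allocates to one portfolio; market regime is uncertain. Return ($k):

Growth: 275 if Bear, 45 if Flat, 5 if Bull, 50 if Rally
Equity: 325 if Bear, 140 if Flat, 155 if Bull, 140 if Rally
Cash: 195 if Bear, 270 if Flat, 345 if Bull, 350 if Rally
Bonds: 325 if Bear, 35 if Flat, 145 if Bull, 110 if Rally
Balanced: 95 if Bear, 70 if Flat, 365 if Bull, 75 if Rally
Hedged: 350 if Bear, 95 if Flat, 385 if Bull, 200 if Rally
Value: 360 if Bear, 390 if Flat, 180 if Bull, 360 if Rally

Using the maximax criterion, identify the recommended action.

Row maxima: Growth=275, Equity=325, Cash=350, Bonds=325, Balanced=365, Hedged=385, Value=390
Best best-case = 390 → Value.

Value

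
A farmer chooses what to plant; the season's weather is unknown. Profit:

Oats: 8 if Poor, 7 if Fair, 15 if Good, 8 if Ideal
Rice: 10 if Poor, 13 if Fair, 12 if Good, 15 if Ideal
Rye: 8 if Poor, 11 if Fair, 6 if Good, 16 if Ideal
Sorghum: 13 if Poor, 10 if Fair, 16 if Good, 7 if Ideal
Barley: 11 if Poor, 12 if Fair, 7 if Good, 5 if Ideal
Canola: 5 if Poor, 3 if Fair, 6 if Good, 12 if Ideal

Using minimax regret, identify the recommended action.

Rice

Column bests: Poor=13, Fair=13, Good=16, Ideal=16.
Oats regrets: 5, 6, 1, 8 → max 8
Rice regrets: 3, 0, 4, 1 → max 4
Rye regrets: 5, 2, 10, 0 → max 10
Sorghum regrets: 0, 3, 0, 9 → max 9
Barley regrets: 2, 1, 9, 11 → max 11
Canola regrets: 8, 10, 10, 4 → max 10
Smallest max regret = 4 → Rice.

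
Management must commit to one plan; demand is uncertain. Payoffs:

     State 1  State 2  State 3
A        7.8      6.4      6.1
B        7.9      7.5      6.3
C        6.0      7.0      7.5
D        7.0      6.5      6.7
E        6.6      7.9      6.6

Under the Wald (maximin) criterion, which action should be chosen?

Row minima: A=6.1, B=6.3, C=6.0, D=6.5, E=6.6
Best worst-case = 6.6 → E.

E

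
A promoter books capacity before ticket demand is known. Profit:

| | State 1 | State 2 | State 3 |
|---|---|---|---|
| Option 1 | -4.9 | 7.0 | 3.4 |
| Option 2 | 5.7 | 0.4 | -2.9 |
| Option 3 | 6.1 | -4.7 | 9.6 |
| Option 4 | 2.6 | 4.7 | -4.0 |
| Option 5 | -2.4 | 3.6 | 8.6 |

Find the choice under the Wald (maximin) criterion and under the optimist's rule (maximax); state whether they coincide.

maximin → Option 5; maximax → Option 3 (disagree)

Row minima: Option 1=-4.9, Option 2=-2.9, Option 3=-4.7, Option 4=-4.0, Option 5=-2.4
Best worst-case = -2.4 → Option 5.
Row maxima: Option 1=7.0, Option 2=5.7, Option 3=9.6, Option 4=4.7, Option 5=8.6
Best best-case = 9.6 → Option 3.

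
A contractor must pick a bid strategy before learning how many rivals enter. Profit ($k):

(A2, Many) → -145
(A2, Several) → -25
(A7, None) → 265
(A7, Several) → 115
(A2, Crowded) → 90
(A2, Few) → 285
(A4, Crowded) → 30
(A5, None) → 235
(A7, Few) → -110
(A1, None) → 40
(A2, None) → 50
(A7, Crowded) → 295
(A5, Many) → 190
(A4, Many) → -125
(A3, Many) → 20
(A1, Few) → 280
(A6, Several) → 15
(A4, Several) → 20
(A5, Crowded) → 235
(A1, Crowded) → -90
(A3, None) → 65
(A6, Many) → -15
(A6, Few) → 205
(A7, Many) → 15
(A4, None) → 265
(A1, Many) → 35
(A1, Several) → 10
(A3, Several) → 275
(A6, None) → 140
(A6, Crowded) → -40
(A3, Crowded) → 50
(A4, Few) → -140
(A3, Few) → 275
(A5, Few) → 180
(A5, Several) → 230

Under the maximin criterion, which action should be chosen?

Row minima: A1=-90, A2=-145, A3=20, A4=-140, A5=180, A6=-40, A7=-110
Best worst-case = 180 → A5.

A5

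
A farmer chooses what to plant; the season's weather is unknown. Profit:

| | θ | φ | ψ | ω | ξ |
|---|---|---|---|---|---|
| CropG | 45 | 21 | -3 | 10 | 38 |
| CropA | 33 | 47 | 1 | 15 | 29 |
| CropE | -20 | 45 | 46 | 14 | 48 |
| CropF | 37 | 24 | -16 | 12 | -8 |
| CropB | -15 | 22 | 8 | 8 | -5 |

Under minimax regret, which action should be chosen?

CropA

Column bests: θ=45, φ=47, ψ=46, ω=15, ξ=48.
CropG regrets: 0, 26, 49, 5, 10 → max 49
CropA regrets: 12, 0, 45, 0, 19 → max 45
CropE regrets: 65, 2, 0, 1, 0 → max 65
CropF regrets: 8, 23, 62, 3, 56 → max 62
CropB regrets: 60, 25, 38, 7, 53 → max 60
Smallest max regret = 45 → CropA.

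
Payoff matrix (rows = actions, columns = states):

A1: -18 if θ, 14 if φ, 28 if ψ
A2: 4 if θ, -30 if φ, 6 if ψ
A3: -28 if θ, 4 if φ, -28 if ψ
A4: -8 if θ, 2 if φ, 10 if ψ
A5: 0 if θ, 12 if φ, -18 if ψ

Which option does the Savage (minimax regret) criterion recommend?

Column bests: θ=4, φ=14, ψ=28.
A1 regrets: 22, 0, 0 → max 22
A2 regrets: 0, 44, 22 → max 44
A3 regrets: 32, 10, 56 → max 56
A4 regrets: 12, 12, 18 → max 18
A5 regrets: 4, 2, 46 → max 46
Smallest max regret = 18 → A4.

A4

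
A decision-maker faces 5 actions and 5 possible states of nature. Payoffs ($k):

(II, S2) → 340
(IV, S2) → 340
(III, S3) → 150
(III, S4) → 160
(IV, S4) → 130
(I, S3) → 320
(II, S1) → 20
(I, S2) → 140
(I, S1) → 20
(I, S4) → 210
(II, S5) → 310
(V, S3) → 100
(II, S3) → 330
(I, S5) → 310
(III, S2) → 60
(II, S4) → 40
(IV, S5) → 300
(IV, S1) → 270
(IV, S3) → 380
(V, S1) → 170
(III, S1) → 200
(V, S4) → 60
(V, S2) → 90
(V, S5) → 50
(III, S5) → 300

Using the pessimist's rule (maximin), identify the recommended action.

IV

Row minima: I=20, II=20, III=60, IV=130, V=50
Best worst-case = 130 → IV.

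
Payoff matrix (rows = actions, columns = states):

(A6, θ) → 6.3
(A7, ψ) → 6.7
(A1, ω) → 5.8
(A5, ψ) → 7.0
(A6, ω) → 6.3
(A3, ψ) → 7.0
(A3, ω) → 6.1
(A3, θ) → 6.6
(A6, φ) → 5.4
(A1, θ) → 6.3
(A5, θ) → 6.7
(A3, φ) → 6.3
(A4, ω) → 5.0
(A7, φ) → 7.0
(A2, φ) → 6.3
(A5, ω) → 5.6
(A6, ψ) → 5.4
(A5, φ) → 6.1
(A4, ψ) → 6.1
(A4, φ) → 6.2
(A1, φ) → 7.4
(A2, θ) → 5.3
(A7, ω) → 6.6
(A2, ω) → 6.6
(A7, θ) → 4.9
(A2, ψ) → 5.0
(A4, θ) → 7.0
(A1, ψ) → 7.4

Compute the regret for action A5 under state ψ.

0.4

Best payoff under ψ is 7.4.
Regret = 7.4 − 7.0 = 0.4.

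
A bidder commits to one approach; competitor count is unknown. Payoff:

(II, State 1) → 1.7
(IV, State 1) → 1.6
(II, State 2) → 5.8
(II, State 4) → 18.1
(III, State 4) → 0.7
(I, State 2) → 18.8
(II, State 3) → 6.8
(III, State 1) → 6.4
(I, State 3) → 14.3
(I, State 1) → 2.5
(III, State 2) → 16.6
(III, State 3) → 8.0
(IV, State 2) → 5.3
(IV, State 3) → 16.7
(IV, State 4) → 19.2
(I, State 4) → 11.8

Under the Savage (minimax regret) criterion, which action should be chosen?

Column bests: State 1=6.4, State 2=18.8, State 3=16.7, State 4=19.2.
I regrets: 3.9, 0.0, 2.4, 7.4 → max 7.4
II regrets: 4.7, 13.0, 9.9, 1.1 → max 13.0
III regrets: 0.0, 2.2, 8.7, 18.5 → max 18.5
IV regrets: 4.8, 13.5, 0.0, 0.0 → max 13.5
Smallest max regret = 7.4 → I.

I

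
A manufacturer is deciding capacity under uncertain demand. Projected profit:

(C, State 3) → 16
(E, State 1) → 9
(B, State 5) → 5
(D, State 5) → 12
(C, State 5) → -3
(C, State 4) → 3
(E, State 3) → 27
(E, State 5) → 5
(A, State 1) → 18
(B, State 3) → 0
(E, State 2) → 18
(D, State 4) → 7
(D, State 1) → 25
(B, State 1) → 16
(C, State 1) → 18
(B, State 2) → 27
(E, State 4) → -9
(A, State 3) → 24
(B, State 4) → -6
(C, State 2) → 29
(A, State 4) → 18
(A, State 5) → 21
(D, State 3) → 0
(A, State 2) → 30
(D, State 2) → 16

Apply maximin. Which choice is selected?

A

Row minima: A=18, B=-6, C=-3, D=0, E=-9
Best worst-case = 18 → A.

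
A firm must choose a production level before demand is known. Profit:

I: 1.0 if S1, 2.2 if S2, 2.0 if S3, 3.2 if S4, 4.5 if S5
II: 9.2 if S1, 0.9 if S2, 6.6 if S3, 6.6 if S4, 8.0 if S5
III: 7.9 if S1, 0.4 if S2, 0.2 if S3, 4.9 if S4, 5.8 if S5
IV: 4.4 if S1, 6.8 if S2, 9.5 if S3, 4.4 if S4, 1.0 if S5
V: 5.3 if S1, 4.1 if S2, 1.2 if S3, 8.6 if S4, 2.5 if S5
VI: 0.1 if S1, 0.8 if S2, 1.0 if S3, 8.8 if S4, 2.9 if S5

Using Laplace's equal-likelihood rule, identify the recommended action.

II

Row averages: I=2.58, II=6.26, III=3.84, IV=5.22, V=4.34, VI=2.72
Highest average = 6.26 → II.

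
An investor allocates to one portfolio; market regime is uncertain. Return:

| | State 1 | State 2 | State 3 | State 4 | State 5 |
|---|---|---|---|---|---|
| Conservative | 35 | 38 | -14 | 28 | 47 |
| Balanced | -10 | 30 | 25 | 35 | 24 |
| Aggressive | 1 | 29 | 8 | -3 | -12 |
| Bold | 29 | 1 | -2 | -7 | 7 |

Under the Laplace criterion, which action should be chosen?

Conservative

Row averages: Conservative=26.8, Balanced=20.8, Aggressive=4.6, Bold=5.6
Highest average = 26.8 → Conservative.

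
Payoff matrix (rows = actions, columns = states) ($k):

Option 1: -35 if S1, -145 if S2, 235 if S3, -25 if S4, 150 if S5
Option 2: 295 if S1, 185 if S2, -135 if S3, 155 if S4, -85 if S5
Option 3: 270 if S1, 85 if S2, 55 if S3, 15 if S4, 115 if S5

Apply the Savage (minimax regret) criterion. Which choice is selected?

Column bests: S1=295, S2=185, S3=235, S4=155, S5=150.
Option 1 regrets: 330, 330, 0, 180, 0 → max 330
Option 2 regrets: 0, 0, 370, 0, 235 → max 370
Option 3 regrets: 25, 100, 180, 140, 35 → max 180
Smallest max regret = 180 → Option 3.

Option 3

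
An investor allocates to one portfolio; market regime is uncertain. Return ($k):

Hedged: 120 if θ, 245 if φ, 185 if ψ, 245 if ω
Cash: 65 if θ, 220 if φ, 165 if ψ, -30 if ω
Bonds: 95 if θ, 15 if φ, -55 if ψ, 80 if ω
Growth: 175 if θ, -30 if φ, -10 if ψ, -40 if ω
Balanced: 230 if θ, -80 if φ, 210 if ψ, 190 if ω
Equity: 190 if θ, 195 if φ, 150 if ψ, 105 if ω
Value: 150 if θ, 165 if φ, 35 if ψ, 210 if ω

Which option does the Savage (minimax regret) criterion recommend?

Column bests: θ=230, φ=245, ψ=210, ω=245.
Hedged regrets: 110, 0, 25, 0 → max 110
Cash regrets: 165, 25, 45, 275 → max 275
Bonds regrets: 135, 230, 265, 165 → max 265
Growth regrets: 55, 275, 220, 285 → max 285
Balanced regrets: 0, 325, 0, 55 → max 325
Equity regrets: 40, 50, 60, 140 → max 140
Value regrets: 80, 80, 175, 35 → max 175
Smallest max regret = 110 → Hedged.

Hedged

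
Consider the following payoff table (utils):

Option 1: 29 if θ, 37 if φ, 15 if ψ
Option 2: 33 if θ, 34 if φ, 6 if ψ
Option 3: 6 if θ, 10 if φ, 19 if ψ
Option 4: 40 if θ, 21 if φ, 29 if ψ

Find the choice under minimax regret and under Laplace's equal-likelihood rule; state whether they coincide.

Column bests: θ=40, φ=37, ψ=29.
Option 1 regrets: 11, 0, 14 → max 14
Option 2 regrets: 7, 3, 23 → max 23
Option 3 regrets: 34, 27, 10 → max 34
Option 4 regrets: 0, 16, 0 → max 16
Smallest max regret = 14 → Option 1.
Row averages: Option 1=27, Option 2=73/3, Option 3=35/3, Option 4=30
Highest average = 30 → Option 4.

minimax regret → Option 1; laplace → Option 4 (disagree)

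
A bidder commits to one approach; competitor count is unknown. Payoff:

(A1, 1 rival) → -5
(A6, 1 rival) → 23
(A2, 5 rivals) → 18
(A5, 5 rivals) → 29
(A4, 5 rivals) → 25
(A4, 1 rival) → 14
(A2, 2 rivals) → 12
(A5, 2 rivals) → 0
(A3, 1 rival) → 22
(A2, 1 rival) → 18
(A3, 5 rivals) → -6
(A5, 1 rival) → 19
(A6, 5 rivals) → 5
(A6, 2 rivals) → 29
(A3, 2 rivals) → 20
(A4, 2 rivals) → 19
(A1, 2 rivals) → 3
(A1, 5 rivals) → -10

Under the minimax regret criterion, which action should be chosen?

A4

Column bests: 1 rival=23, 2 rivals=29, 5 rivals=29.
A1 regrets: 28, 26, 39 → max 39
A2 regrets: 5, 17, 11 → max 17
A3 regrets: 1, 9, 35 → max 35
A4 regrets: 9, 10, 4 → max 10
A5 regrets: 4, 29, 0 → max 29
A6 regrets: 0, 0, 24 → max 24
Smallest max regret = 10 → A4.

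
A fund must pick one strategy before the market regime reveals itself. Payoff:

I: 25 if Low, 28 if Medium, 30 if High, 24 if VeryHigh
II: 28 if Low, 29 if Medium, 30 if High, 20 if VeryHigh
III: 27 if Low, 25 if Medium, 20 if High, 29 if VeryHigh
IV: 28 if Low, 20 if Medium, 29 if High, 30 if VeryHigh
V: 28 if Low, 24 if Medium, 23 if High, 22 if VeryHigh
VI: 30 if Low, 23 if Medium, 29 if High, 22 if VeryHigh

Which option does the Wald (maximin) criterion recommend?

I

Row minima: I=24, II=20, III=20, IV=20, V=22, VI=22
Best worst-case = 24 → I.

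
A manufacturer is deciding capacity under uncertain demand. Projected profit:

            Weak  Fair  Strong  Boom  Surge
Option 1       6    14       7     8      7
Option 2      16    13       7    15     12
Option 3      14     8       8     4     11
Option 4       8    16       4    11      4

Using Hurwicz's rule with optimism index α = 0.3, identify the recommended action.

Option 2

Option 1: 0.3·14 + 0.7·6 = 8.4
Option 2: 0.3·16 + 0.7·7 = 9.7
Option 3: 0.3·14 + 0.7·4 = 7
Option 4: 0.3·16 + 0.7·4 = 7.6
Highest Hurwicz score = 9.7 → Option 2.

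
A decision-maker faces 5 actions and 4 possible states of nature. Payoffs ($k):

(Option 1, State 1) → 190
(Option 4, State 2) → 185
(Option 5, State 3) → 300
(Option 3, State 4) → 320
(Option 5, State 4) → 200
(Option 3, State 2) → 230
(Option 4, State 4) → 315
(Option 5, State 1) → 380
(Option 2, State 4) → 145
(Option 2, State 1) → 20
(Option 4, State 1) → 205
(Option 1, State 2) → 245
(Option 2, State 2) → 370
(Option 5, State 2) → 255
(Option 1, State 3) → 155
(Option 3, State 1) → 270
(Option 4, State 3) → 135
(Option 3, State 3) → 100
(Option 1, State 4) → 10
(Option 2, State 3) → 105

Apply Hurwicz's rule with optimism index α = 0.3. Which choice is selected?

Option 5

Option 1: 0.3·245 + 0.7·10 = 80.5
Option 2: 0.3·370 + 0.7·20 = 125
Option 3: 0.3·320 + 0.7·100 = 166
Option 4: 0.3·315 + 0.7·135 = 189
Option 5: 0.3·380 + 0.7·200 = 254
Highest Hurwicz score = 254 → Option 5.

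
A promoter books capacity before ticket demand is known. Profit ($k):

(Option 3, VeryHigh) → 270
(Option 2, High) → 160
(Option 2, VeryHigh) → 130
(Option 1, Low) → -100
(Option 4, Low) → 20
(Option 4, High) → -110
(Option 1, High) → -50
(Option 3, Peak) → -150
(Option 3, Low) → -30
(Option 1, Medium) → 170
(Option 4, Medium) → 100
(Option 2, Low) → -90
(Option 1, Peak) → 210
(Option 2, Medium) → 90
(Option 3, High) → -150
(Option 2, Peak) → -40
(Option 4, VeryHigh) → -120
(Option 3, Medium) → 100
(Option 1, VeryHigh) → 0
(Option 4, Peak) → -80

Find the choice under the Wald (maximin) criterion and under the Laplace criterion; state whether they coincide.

Row minima: Option 1=-100, Option 2=-90, Option 3=-150, Option 4=-120
Best worst-case = -90 → Option 2.
Row averages: Option 1=46, Option 2=50, Option 3=8, Option 4=-38
Highest average = 50 → Option 2.

maximin → Option 2; laplace → Option 2 (agree)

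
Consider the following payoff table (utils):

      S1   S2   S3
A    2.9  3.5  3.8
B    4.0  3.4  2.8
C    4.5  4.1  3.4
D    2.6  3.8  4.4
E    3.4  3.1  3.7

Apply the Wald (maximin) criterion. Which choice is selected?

Row minima: A=2.9, B=2.8, C=3.4, D=2.6, E=3.1
Best worst-case = 3.4 → C.

C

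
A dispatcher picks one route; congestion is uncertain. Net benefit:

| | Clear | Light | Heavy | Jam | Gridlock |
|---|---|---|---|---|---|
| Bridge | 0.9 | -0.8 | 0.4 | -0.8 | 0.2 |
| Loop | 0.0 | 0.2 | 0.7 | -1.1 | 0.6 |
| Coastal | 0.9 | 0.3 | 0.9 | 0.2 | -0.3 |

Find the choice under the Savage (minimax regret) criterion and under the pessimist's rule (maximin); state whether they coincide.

minimax regret → Coastal; maximin → Coastal (agree)

Column bests: Clear=0.9, Light=0.3, Heavy=0.9, Jam=0.2, Gridlock=0.6.
Bridge regrets: 0.0, 1.1, 0.5, 1.0, 0.4 → max 1.1
Loop regrets: 0.9, 0.1, 0.2, 1.3, 0.0 → max 1.3
Coastal regrets: 0.0, 0.0, 0.0, 0.0, 0.9 → max 0.9
Smallest max regret = 0.9 → Coastal.
Row minima: Bridge=-0.8, Loop=-1.1, Coastal=-0.3
Best worst-case = -0.3 → Coastal.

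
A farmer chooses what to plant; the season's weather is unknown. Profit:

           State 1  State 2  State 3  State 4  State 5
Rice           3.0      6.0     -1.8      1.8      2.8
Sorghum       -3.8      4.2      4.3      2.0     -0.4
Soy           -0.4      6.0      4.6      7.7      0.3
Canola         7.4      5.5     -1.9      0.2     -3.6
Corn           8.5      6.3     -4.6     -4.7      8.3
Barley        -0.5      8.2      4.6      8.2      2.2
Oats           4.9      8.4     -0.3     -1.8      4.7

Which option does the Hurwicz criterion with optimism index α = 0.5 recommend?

Barley

Rice: 0.5·6.0 + 0.5·(-1.8) = 2.1
Sorghum: 0.5·4.3 + 0.5·(-3.8) = 0.25
Soy: 0.5·7.7 + 0.5·(-0.4) = 3.65
Canola: 0.5·7.4 + 0.5·(-3.6) = 1.9
Corn: 0.5·8.5 + 0.5·(-4.7) = 1.9
Barley: 0.5·8.2 + 0.5·(-0.5) = 3.85
Oats: 0.5·8.4 + 0.5·(-1.8) = 3.3
Highest Hurwicz score = 3.85 → Barley.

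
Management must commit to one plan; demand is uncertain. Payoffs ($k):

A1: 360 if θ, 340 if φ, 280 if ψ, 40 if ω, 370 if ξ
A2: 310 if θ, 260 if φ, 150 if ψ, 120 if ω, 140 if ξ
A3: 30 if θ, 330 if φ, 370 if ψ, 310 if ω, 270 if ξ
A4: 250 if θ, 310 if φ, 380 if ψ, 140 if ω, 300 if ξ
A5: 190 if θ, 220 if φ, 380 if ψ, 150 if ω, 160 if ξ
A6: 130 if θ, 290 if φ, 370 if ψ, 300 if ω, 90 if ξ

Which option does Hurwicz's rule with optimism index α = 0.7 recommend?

A5

A1: 0.7·370 + 0.3·40 = 271
A2: 0.7·310 + 0.3·120 = 253
A3: 0.7·370 + 0.3·30 = 268
A4: 0.7·380 + 0.3·140 = 308
A5: 0.7·380 + 0.3·150 = 311
A6: 0.7·370 + 0.3·90 = 286
Highest Hurwicz score = 311 → A5.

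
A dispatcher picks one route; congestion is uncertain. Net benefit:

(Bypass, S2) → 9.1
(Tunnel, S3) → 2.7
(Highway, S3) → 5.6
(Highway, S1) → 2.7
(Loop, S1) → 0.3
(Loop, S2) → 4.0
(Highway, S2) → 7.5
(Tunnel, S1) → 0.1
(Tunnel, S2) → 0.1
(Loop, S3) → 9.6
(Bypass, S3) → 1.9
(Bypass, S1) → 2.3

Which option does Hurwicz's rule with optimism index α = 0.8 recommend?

Loop

Bypass: 0.8·9.1 + 0.2·1.9 = 7.66
Loop: 0.8·9.6 + 0.2·0.3 = 7.74
Highway: 0.8·7.5 + 0.2·2.7 = 6.54
Tunnel: 0.8·2.7 + 0.2·0.1 = 2.18
Highest Hurwicz score = 7.74 → Loop.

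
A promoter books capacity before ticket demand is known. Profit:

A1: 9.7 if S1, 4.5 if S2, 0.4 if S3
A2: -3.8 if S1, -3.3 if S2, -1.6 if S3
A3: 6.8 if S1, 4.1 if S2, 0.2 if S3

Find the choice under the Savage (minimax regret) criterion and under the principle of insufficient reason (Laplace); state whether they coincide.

Column bests: S1=9.7, S2=4.5, S3=0.4.
A1 regrets: 0.0, 0.0, 0.0 → max 0.0
A2 regrets: 13.5, 7.8, 2.0 → max 13.5
A3 regrets: 2.9, 0.4, 0.2 → max 2.9
Smallest max regret = 0.0 → A1.
Row averages: A1=73/15, A2=-2.9, A3=3.7
Highest average = 73/15 → A1.

minimax regret → A1; laplace → A1 (agree)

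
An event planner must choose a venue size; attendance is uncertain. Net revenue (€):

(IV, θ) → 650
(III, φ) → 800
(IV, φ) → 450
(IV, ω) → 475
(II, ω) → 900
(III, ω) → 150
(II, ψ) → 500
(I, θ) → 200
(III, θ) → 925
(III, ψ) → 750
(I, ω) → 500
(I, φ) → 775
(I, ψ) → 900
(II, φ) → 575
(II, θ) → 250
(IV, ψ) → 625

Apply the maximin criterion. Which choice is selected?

Row minima: I=200, II=250, III=150, IV=450
Best worst-case = 450 → IV.

IV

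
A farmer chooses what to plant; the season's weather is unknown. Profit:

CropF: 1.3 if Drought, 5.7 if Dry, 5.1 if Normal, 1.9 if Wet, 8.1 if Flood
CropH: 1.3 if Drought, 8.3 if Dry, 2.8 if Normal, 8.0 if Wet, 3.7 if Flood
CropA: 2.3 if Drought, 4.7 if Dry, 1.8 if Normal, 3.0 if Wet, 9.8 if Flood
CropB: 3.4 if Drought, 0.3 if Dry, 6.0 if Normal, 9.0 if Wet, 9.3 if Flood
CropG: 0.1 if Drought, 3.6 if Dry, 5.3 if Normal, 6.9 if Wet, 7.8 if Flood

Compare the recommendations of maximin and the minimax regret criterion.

maximin → CropA; minimax regret → CropG (disagree)

Row minima: CropF=1.3, CropH=1.3, CropA=1.8, CropB=0.3, CropG=0.1
Best worst-case = 1.8 → CropA.
Column bests: Drought=3.4, Dry=8.3, Normal=6.0, Wet=9.0, Flood=9.8.
CropF regrets: 2.1, 2.6, 0.9, 7.1, 1.7 → max 7.1
CropH regrets: 2.1, 0.0, 3.2, 1.0, 6.1 → max 6.1
CropA regrets: 1.1, 3.6, 4.2, 6.0, 0.0 → max 6.0
CropB regrets: 0.0, 8.0, 0.0, 0.0, 0.5 → max 8.0
CropG regrets: 3.3, 4.7, 0.7, 2.1, 2.0 → max 4.7
Smallest max regret = 4.7 → CropG.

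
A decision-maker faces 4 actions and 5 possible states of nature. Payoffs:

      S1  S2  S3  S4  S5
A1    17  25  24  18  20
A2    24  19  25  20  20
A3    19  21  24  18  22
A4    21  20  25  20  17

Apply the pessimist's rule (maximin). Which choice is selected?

A2

Row minima: A1=17, A2=19, A3=18, A4=17
Best worst-case = 19 → A2.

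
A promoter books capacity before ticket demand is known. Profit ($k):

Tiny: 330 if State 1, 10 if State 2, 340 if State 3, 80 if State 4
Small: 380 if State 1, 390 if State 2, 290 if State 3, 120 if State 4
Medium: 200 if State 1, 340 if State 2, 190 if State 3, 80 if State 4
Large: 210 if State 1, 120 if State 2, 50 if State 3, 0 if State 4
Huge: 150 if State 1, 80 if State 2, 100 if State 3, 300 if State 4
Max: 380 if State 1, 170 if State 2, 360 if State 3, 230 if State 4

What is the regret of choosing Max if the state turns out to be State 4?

70

Best payoff under State 4 is 300.
Regret = 300 − 230 = 70.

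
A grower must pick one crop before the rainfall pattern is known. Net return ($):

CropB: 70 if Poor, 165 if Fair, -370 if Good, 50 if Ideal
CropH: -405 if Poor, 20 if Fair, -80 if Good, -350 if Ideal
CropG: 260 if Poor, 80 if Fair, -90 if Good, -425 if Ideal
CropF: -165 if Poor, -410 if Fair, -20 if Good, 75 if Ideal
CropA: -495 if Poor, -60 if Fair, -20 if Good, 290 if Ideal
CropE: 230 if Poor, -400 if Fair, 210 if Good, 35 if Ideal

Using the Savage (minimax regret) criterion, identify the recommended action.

CropE

Column bests: Poor=260, Fair=165, Good=210, Ideal=290.
CropB regrets: 190, 0, 580, 240 → max 580
CropH regrets: 665, 145, 290, 640 → max 665
CropG regrets: 0, 85, 300, 715 → max 715
CropF regrets: 425, 575, 230, 215 → max 575
CropA regrets: 755, 225, 230, 0 → max 755
CropE regrets: 30, 565, 0, 255 → max 565
Smallest max regret = 565 → CropE.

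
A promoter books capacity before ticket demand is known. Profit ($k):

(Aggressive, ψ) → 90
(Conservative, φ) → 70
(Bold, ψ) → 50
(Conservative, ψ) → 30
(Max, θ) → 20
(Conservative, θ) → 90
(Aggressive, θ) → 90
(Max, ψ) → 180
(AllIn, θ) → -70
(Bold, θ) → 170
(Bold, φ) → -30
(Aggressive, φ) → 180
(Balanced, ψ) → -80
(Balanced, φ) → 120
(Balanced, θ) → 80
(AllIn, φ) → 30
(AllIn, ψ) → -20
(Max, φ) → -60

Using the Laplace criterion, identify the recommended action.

Row averages: Conservative=190/3, Balanced=40, Aggressive=120, Bold=190/3, AllIn=-20, Max=140/3
Highest average = 120 → Aggressive.

Aggressive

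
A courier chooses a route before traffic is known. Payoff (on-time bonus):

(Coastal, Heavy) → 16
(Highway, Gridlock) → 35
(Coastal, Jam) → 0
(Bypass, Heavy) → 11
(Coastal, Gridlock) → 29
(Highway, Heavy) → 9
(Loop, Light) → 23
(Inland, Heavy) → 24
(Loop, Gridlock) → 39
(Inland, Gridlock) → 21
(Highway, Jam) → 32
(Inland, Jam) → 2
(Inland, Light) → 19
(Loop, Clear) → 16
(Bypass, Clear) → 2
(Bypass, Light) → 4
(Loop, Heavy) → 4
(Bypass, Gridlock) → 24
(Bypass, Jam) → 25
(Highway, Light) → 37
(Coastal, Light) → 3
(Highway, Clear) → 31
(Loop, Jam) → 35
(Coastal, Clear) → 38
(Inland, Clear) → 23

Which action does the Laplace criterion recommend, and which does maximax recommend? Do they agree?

laplace → Highway; maximax → Loop (disagree)

Row averages: Inland=17.8, Coastal=17.2, Bypass=13.2, Loop=23.4, Highway=28.8
Highest average = 28.8 → Highway.
Row maxima: Inland=24, Coastal=38, Bypass=25, Loop=39, Highway=37
Best best-case = 39 → Loop.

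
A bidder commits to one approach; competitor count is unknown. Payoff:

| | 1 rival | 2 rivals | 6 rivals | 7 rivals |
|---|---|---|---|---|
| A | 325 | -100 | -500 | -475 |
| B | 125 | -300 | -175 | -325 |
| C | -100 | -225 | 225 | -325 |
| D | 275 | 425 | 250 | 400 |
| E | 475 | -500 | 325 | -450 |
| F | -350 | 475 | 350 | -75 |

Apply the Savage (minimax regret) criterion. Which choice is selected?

D

Column bests: 1 rival=475, 2 rivals=475, 6 rivals=350, 7 rivals=400.
A regrets: 150, 575, 850, 875 → max 875
B regrets: 350, 775, 525, 725 → max 775
C regrets: 575, 700, 125, 725 → max 725
D regrets: 200, 50, 100, 0 → max 200
E regrets: 0, 975, 25, 850 → max 975
F regrets: 825, 0, 0, 475 → max 825
Smallest max regret = 200 → D.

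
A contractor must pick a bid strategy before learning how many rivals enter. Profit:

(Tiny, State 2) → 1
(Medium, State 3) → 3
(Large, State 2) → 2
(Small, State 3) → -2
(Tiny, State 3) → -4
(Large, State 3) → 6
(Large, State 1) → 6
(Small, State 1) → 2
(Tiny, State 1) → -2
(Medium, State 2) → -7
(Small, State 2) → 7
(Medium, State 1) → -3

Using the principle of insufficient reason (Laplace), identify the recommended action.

Row averages: Tiny=-5/3, Small=7/3, Medium=-7/3, Large=14/3
Highest average = 14/3 → Large.

Large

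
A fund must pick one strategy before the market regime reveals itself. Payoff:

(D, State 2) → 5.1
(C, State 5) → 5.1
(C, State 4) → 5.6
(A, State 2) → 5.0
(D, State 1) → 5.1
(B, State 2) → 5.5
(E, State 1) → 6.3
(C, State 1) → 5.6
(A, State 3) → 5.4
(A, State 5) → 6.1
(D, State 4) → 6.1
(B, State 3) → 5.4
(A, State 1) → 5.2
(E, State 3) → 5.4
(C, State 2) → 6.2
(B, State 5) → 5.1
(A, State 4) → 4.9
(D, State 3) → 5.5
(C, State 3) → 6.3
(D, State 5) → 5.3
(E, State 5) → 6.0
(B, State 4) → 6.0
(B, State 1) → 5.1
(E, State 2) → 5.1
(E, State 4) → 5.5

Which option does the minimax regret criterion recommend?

Column bests: State 1=6.3, State 2=6.2, State 3=6.3, State 4=6.1, State 5=6.1.
A regrets: 1.1, 1.2, 0.9, 1.2, 0.0 → max 1.2
B regrets: 1.2, 0.7, 0.9, 0.1, 1.0 → max 1.2
C regrets: 0.7, 0.0, 0.0, 0.5, 1.0 → max 1.0
D regrets: 1.2, 1.1, 0.8, 0.0, 0.8 → max 1.2
E regrets: 0.0, 1.1, 0.9, 0.6, 0.1 → max 1.1
Smallest max regret = 1.0 → C.

C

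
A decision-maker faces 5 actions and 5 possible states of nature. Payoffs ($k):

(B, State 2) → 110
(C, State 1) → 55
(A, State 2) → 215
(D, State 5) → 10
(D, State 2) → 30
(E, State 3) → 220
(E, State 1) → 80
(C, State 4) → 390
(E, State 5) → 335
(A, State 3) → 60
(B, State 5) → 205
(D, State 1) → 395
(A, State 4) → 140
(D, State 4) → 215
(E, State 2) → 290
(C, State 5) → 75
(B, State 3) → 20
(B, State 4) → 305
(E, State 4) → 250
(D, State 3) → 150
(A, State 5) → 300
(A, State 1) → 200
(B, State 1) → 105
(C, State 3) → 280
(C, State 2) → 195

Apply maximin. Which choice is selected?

Row minima: A=60, B=20, C=55, D=10, E=80
Best worst-case = 80 → E.

E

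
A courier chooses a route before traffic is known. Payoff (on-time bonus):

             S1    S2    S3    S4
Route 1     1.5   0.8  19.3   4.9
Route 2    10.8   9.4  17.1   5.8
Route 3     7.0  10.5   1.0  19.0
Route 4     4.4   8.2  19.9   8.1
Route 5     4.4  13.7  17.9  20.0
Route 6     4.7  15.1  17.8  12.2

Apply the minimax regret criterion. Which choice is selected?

Route 5

Column bests: S1=10.8, S2=15.1, S3=19.9, S4=20.0.
Route 1 regrets: 9.3, 14.3, 0.6, 15.1 → max 15.1
Route 2 regrets: 0.0, 5.7, 2.8, 14.2 → max 14.2
Route 3 regrets: 3.8, 4.6, 18.9, 1.0 → max 18.9
Route 4 regrets: 6.4, 6.9, 0.0, 11.9 → max 11.9
Route 5 regrets: 6.4, 1.4, 2.0, 0.0 → max 6.4
Route 6 regrets: 6.1, 0.0, 2.1, 7.8 → max 7.8
Smallest max regret = 6.4 → Route 5.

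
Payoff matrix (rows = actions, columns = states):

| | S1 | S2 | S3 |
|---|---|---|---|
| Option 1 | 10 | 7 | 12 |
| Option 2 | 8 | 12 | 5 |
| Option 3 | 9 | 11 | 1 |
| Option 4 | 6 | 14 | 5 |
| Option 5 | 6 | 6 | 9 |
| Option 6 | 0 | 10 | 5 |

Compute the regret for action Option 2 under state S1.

2

Best payoff under S1 is 10.
Regret = 10 − 8 = 2.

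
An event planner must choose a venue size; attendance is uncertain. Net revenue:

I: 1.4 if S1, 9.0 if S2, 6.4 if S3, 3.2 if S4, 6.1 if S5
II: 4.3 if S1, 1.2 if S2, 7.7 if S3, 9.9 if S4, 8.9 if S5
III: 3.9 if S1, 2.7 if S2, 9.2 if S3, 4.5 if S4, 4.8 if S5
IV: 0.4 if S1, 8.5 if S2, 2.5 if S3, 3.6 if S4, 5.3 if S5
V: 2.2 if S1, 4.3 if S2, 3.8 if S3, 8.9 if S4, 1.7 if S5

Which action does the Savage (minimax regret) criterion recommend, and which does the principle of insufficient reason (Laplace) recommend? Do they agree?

Column bests: S1=4.3, S2=9.0, S3=9.2, S4=9.9, S5=8.9.
I regrets: 2.9, 0.0, 2.8, 6.7, 2.8 → max 6.7
II regrets: 0.0, 7.8, 1.5, 0.0, 0.0 → max 7.8
III regrets: 0.4, 6.3, 0.0, 5.4, 4.1 → max 6.3
IV regrets: 3.9, 0.5, 6.7, 6.3, 3.6 → max 6.7
V regrets: 2.1, 4.7, 5.4, 1.0, 7.2 → max 7.2
Smallest max regret = 6.3 → III.
Row averages: I=5.22, II=6.4, III=5.02, IV=4.06, V=4.18
Highest average = 6.4 → II.

minimax regret → III; laplace → II (disagree)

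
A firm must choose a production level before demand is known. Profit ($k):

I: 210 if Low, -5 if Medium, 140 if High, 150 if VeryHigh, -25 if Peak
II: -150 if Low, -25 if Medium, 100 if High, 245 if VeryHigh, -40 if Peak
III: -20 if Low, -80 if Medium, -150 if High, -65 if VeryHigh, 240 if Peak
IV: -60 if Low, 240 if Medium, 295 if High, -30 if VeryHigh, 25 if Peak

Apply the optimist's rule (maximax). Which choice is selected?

IV

Row maxima: I=210, II=245, III=240, IV=295
Best best-case = 295 → IV.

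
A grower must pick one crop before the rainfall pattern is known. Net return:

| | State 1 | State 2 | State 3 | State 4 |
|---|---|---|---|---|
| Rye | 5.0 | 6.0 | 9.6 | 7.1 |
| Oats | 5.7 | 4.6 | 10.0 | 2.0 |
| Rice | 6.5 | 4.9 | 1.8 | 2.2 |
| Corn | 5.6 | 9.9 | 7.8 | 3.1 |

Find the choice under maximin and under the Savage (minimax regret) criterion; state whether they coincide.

maximin → Rye; minimax regret → Rye (agree)

Row minima: Rye=5.0, Oats=2.0, Rice=1.8, Corn=3.1
Best worst-case = 5.0 → Rye.
Column bests: State 1=6.5, State 2=9.9, State 3=10.0, State 4=7.1.
Rye regrets: 1.5, 3.9, 0.4, 0.0 → max 3.9
Oats regrets: 0.8, 5.3, 0.0, 5.1 → max 5.3
Rice regrets: 0.0, 5.0, 8.2, 4.9 → max 8.2
Corn regrets: 0.9, 0.0, 2.2, 4.0 → max 4.0
Smallest max regret = 3.9 → Rye.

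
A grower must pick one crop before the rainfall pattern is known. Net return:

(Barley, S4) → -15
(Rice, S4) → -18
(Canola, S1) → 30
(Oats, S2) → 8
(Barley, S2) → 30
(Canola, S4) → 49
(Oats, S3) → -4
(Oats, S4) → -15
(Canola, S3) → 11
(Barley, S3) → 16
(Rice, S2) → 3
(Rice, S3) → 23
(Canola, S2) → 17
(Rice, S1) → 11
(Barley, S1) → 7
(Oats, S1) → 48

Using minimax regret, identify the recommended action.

Canola

Column bests: S1=48, S2=30, S3=23, S4=49.
Oats regrets: 0, 22, 27, 64 → max 64
Rice regrets: 37, 27, 0, 67 → max 67
Canola regrets: 18, 13, 12, 0 → max 18
Barley regrets: 41, 0, 7, 64 → max 64
Smallest max regret = 18 → Canola.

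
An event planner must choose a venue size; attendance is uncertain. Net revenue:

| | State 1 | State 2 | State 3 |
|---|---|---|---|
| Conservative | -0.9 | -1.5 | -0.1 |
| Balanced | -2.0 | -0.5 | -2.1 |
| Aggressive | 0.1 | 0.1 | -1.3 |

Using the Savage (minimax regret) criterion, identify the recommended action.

Column bests: State 1=0.1, State 2=0.1, State 3=-0.1.
Conservative regrets: 1.0, 1.6, 0.0 → max 1.6
Balanced regrets: 2.1, 0.6, 2.0 → max 2.1
Aggressive regrets: 0.0, 0.0, 1.2 → max 1.2
Smallest max regret = 1.2 → Aggressive.

Aggressive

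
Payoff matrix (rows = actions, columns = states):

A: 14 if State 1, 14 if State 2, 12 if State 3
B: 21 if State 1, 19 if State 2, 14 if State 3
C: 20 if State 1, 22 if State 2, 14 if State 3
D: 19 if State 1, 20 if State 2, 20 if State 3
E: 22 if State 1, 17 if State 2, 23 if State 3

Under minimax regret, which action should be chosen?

D

Column bests: State 1=22, State 2=22, State 3=23.
A regrets: 8, 8, 11 → max 11
B regrets: 1, 3, 9 → max 9
C regrets: 2, 0, 9 → max 9
D regrets: 3, 2, 3 → max 3
E regrets: 0, 5, 0 → max 5
Smallest max regret = 3 → D.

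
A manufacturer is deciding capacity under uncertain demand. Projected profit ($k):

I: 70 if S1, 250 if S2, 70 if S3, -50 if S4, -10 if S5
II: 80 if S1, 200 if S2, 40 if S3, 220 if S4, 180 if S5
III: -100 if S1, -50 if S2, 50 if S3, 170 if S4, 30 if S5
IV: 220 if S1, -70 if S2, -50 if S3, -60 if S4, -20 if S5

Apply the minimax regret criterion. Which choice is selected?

Column bests: S1=220, S2=250, S3=70, S4=220, S5=180.
I regrets: 150, 0, 0, 270, 190 → max 270
II regrets: 140, 50, 30, 0, 0 → max 140
III regrets: 320, 300, 20, 50, 150 → max 320
IV regrets: 0, 320, 120, 280, 200 → max 320
Smallest max regret = 140 → II.

II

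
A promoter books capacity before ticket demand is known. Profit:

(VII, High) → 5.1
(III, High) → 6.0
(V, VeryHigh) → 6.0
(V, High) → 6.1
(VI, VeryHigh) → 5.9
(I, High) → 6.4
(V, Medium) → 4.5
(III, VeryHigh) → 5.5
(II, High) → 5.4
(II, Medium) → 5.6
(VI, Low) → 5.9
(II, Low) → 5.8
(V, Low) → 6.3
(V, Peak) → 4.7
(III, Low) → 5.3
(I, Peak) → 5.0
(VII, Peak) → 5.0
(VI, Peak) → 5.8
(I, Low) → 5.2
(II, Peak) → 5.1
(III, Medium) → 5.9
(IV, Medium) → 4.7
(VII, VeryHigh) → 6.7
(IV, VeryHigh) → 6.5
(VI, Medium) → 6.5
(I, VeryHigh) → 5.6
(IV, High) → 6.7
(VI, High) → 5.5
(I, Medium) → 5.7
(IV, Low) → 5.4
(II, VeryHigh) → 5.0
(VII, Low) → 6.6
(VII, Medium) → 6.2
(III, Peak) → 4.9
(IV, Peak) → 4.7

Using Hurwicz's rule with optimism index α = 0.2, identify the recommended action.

VI

I: 0.2·6.4 + 0.8·5.0 = 5.28
II: 0.2·5.8 + 0.8·5.0 = 5.16
III: 0.2·6.0 + 0.8·4.9 = 5.12
IV: 0.2·6.7 + 0.8·4.7 = 5.1
V: 0.2·6.3 + 0.8·4.5 = 4.86
VI: 0.2·6.5 + 0.8·5.5 = 5.7
VII: 0.2·6.7 + 0.8·5.0 = 5.34
Highest Hurwicz score = 5.7 → VI.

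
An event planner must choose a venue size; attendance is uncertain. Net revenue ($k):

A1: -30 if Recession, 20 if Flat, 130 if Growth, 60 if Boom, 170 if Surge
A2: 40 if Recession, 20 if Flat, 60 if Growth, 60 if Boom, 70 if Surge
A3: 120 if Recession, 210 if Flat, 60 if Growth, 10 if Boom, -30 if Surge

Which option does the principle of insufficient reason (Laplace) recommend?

Row averages: A1=70, A2=50, A3=74
Highest average = 74 → A3.

A3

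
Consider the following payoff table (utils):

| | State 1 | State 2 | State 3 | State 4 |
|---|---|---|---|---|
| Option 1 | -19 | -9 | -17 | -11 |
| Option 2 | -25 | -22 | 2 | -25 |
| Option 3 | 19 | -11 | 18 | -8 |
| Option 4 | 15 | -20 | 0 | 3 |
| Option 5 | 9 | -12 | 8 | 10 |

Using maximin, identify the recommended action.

Option 3

Row minima: Option 1=-19, Option 2=-25, Option 3=-11, Option 4=-20, Option 5=-12
Best worst-case = -11 → Option 3.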